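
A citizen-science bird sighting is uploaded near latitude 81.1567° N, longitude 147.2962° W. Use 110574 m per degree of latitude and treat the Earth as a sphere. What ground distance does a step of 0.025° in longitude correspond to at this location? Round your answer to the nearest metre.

0.025° of longitude at 81.1567° is 0.025 × 110574 × cos 81.1567° ≈ 0.025 × 16998.8 = 424.971 m.

425 metres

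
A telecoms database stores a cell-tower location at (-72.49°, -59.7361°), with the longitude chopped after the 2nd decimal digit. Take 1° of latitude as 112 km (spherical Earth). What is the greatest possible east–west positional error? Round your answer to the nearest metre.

337 metres

Truncating at 2 decimal places can drop up to a full unit in the last place, so the longitude may be off by as much as 0.01°.
At latitude 72.49° a degree of longitude spans 112000 m × cos 72.49° = 112000 × 0.3009 ≈ 33697.7 m.
Maximum E–W displacement: 0.01 × 33697.7 = 336.977 m.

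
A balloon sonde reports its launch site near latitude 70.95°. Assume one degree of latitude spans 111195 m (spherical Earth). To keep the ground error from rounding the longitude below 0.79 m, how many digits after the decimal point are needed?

5

At 70.95° one degree of longitude covers 111195 × cos 70.95° ≈ 111195 × 0.3264 ≈ 36293.3 m.
Rounding to N decimal places gives at most 0.5 × 10⁻ᴺ degrees of error, i.e. 0.5 × 10⁻ᴺ × 36293.3 m.
Setting 18146.6 × 10⁻ᴺ ≤ 0.79 gives 10ᴺ ≥ 2.297e+04, i.e. N ≥ 4.36.
At 4 places the error can reach 1.81 m, but 5 places keeps it to 0.181 m.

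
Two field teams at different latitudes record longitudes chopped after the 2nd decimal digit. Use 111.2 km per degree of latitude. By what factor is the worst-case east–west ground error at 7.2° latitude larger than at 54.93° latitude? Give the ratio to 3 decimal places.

1.727

Truncating at 2 decimal places can drop up to a full unit in the last place, so the longitude may be off by as much as 0.01°.
At 7.2°: 0.01° × 111200 × cos 7.2° = 0.01 × 111200 × 0.9921 ≈ 1103.2 m.
Error at 54.93° = 0.01° × 111200 × cos 54.93° ≈ 1112 × 0.5746 = 638.93 m.
Ratio: 1103.2 / 638.93 = cos 7.2° / cos 54.93° ≈ 1.7267.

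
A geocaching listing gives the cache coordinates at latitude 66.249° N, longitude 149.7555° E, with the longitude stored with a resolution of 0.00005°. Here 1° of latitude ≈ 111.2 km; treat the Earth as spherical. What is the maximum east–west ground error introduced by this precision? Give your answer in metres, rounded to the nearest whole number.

With a 0.00005° grid the true value lies within half a step, ±0.00005°/2 = ±2.5e-05°, of the stored one.
At latitude 66.249° a degree of longitude spans 111200 m × cos 66.249° = 111200 × 0.4028 ≈ 44787.2 m.
Maximum E–W displacement: 2.5e-05 × 44787.2 = 1.11968 m.

1 metres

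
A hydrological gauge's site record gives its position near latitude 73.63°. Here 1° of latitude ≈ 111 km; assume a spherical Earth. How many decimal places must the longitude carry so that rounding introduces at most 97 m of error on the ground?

3

At 73.63° one degree of longitude covers 111000 × cos 73.63° ≈ 111000 × 0.2818 ≈ 31284.1 m.
N decimal places → at most half a unit in the last place, 0.5 × 10⁻ᴺ° = 31284.1/2 × 10⁻ᴺ m.
Setting 15642.1 × 10⁻ᴺ ≤ 97 gives 10ᴺ ≥ 161.3, i.e. N ≥ 2.21.
At 2 places the error can reach 156 m, but 3 places keeps it to 15.6 m.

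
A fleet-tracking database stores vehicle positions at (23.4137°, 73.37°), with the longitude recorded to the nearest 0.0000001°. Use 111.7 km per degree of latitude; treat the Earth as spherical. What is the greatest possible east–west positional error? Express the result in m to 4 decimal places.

Rounding to 7 decimal places leaves the longitude within ±5e-08° of the true value.
At latitude 23.4137° a degree of longitude spans 111700 m × cos 23.4137° = 111700 × 0.9177 ≈ 102503 m.
East–west error: 5e-08° × 102503 m/° ≈ 0.00512513 m.

0.0051 m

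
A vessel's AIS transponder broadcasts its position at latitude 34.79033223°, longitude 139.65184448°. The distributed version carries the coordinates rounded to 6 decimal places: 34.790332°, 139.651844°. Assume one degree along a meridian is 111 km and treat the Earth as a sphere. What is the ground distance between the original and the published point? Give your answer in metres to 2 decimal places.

The latitude changed by +0.00000023° and the longitude by +0.00000048°.
North–south shift: 0.00000023 × 111000 = 0.02553 m.
East–west at this latitude: 0.00000048° × 111000 × cos 34.7903° ≈ 0.00000048 × 91158.3 = 0.043756 m.
Hypotenuse of the two orthogonal shifts: √(0.02553² + 0.043756²) = 0.0506593 m.

0.05 metres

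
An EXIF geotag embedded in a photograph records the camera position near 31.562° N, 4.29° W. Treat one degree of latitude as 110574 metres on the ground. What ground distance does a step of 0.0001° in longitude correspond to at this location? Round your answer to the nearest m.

One degree of longitude here spans 110574 × cos 31.562° = 110574 × 0.8521 ≈ 94217.3 m; 0.0001° of that is 9.42173 m.

9 m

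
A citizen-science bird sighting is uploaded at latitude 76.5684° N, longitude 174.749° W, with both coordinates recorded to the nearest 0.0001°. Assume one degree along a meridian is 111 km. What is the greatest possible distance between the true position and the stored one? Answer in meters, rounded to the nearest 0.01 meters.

Rounding to 4 decimal places leaves each coordinate within ±5e-05° of the true value.
Latitude error → 5e-05 × 111000 = 5.55 m along the meridian.
E–W at 76.5684°: 5e-05° × 111000 × cos 76.5684° = 5e-05 × 111000 × 0.2323 ≈ 1.28918 m.
Worst case both components are at the extreme and orthogonal: √(5.55² + 1.28918²) ≈ 5.69776 m.

5.70 meters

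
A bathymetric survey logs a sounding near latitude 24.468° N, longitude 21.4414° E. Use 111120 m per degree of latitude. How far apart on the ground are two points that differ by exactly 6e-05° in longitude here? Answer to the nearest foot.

6e-05° of longitude at 24.468° is 6e-05 × 111120 × cos 24.468° ≈ 6e-05 × 101141 = 6.06844 m.
In feet: 6.06844 m ÷ 0.3048 ≈ 19.91 ft.

20 feet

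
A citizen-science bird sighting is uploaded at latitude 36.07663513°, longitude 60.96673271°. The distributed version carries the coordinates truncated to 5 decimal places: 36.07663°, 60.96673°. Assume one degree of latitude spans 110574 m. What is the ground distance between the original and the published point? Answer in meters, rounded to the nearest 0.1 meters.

0.6 meters

The latitude changed by +0.00000513° and the longitude by +0.00000271°.
N–S: 0.00000513° × 110574 m/° = 0.567245 m.
E–W at 36.0766°: 0.00000271° × 110574 × cos 36.0766° = 0.00000271 × 110574 × 0.8082 ≈ 0.242191 m.
Hypotenuse of the two orthogonal shifts: √(0.567245² + 0.242191²) = 0.616784 m.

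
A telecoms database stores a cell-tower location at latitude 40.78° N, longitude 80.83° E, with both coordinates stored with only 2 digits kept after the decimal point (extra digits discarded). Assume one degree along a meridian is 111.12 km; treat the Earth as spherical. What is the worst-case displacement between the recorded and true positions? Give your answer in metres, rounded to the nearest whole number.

Truncating at 2 decimal places can drop up to a full unit in the last place, so each coordinate may be off by as much as 0.01°.
N–S: 0.01° × 111120 m/° = 1111.2 m.
E–W at 40.78°: 0.01° × 111120 × cos 40.78° = 0.01 × 111120 × 0.7572 ≈ 841.426 m.
Combining orthogonally: (1111.2² + 841.426²)^½ ≈ 1393.83 m.

1394 metres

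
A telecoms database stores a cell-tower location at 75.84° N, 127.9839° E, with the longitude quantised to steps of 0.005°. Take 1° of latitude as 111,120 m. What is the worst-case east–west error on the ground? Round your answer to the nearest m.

68 m

With a 0.005° grid the true value lies within half a step, ±0.005°/2 = ±0.0025°, of the stored one.
One degree of longitude at 75.84° is 111120 × cos 75.84° ≈ 111120 × 0.2446 = 27183.3 m.
So at most 0.0025° × 27183.3 ≈ 67.9584 m east–west.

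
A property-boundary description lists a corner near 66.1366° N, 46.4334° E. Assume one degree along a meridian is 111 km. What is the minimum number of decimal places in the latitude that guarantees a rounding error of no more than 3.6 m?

5

One degree of latitude covers 111000 m.
With N decimal places the half-ulp bound is 0.5·10⁻ᴺ°, or 0.5·10⁻ᴺ × 111000 m on the ground.
Setting 55500 × 10⁻ᴺ ≤ 3.6 gives 10ᴺ ≥ 1.542e+04, i.e. N ≥ 4.19.
N = 4 would give 5.55 m (too coarse); N = 5 gives 0.555 m ≤ 3.6 m.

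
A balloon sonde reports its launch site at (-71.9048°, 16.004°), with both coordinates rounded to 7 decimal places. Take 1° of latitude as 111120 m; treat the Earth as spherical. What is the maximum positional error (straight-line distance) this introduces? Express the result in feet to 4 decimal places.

Rounding to 7 decimal places leaves each coordinate within ±5e-08° of the true value.
N–S: 5e-08° × 111120 m/° = 0.005556 m.
E–W at 71.9048°: 5e-08° × 111120 × cos 71.9048° = 5e-08 × 111120 × 0.3106 ≈ 0.00172568 m.
Combining orthogonally: (0.005556² + 0.00172568²)^½ ≈ 0.00581783 m.
In feet: 0.00581783 m ÷ 0.3048 ≈ 0.019087 ft.

0.0191 feet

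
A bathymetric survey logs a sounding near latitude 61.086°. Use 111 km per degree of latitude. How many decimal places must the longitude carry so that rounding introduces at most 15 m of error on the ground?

At 61.086° one degree of longitude covers 111000 × cos 61.086° ≈ 111000 × 0.4835 ≈ 53668.1 m.
With N decimal places the half-ulp bound is 0.5·10⁻ᴺ°, or 0.5·10⁻ᴺ × 53668.1 m on the ground.
Need 0.5 × 53668.1 × 10⁻ᴺ ≤ 15 → 10⁻ᴺ ≤ 5.590e-04, so N ≥ 3.25.
At 3 places the error can reach 26.8 m, but 4 places keeps it to 2.68 m.

4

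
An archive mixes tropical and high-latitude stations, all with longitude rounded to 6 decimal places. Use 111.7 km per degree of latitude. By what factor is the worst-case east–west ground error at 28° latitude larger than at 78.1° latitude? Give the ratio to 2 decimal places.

Rounding to 6 decimal places leaves the longitude within ±5e-07° of the true value.
At 28°: 5e-07° × 111700 × cos 28° = 5e-07 × 111700 × 0.8829 ≈ 0.049313 m.
At 78.1°: 5e-07° × 111700 × cos 78.1° = 5e-07 × 111700 × 0.2062 ≈ 0.011517 m.
The ratio reduces to cos 28° / cos 78.1° = 0.8829/0.2062 ≈ 4.2819.

4.28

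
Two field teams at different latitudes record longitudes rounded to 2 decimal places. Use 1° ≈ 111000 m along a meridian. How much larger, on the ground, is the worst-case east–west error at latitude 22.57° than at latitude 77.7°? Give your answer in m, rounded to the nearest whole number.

Rounding to 2 decimal places leaves the longitude within ±0.005° of the true value.
At 22.57°: 0.005° × 111000 × cos 22.57° = 0.005 × 111000 × 0.9234 ≈ 512.49 m.
At 77.7°: 0.005° × 111000 × cos 77.7° = 0.005 × 111000 × 0.2130 ≈ 118.23 m.
So the lower-latitude error exceeds the higher by 512.49 − 118.23 = 394.26 m.

394 m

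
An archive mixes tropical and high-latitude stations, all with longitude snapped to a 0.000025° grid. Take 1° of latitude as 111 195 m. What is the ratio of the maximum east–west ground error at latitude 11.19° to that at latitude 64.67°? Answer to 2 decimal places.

With a 0.000025° grid the true value lies within half a step, ±0.000025°/2 = ±1.25e-05°, of the stored one.
At 11.19°: 1.25e-05° × 111195 × cos 11.19° = 1.25e-05 × 111195 × 0.9810 ≈ 1.3635 m.
Error at 64.67° = 1.25e-05° × 111195 × cos 64.67° ≈ 1.3899 × 0.4278 = 0.59466 m.
The ratio reduces to cos 11.19° / cos 64.67° = 0.9810/0.4278 ≈ 2.2929.

2.29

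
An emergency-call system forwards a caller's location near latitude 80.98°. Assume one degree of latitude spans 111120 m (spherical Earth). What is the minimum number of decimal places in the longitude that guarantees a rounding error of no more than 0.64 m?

5

At 80.98° one degree of longitude covers 111120 × cos 80.98° ≈ 111120 × 0.1568 ≈ 17421.3 m.
Rounding to N decimal places gives at most 0.5 × 10⁻ᴺ degrees of error, i.e. 0.5 × 10⁻ᴺ × 17421.3 m.
Need 0.5 × 17421.3 × 10⁻ᴺ ≤ 0.64 → 10⁻ᴺ ≤ 7.347e-05, so N ≥ 4.13.
At 4 places the error can reach 0.871 m, but 5 places keeps it to 0.0871 m.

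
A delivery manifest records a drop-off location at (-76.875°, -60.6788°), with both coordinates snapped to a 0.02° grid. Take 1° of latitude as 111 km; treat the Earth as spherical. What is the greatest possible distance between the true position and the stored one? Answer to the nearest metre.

1138 metres

With a 0.02° grid the true value lies within half a step, ±0.02°/2 = ±0.01°, of the stored one.
Latitude error → 0.01 × 111000 = 1110 m along the meridian.
Longitude error → 0.01 × 111000 × cos 76.875° = 0.01 × 111000 × 0.2271 ≈ 252.055 m.
The two errors are perpendicular, so the maximum displacement is √(1110² + 252.055²) ≈ 1138.26 m.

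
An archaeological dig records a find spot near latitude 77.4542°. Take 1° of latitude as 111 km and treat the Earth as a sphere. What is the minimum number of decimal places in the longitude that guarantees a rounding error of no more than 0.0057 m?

At 77.4542° one degree of longitude covers 111000 × cos 77.4542° ≈ 111000 × 0.2172 ≈ 24111.4 m.
Rounding to N decimal places gives at most 0.5 × 10⁻ᴺ degrees of error, i.e. 0.5 × 10⁻ᴺ × 24111.4 m.
Setting 12055.7 × 10⁻ᴺ ≤ 0.0057 gives 10ᴺ ≥ 2.115e+06, i.e. N ≥ 6.33.
So 7 decimal places suffice (0.00121 m); 6 would allow up to 0.0121 m.

7 decimal places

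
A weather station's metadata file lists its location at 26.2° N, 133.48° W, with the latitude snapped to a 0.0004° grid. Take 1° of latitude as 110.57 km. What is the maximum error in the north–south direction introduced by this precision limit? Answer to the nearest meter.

With a 0.0004° grid the true value lies within half a step, ±0.0004°/2 = ±0.0002°, of the stored one.
North–south distance: 0.0002° × 110570 m/° = 22.114 m.

22 meters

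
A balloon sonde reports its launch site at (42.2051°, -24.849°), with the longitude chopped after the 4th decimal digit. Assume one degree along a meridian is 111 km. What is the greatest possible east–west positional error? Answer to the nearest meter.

8 meters

Truncating at 4 decimal places can drop up to a full unit in the last place, so the longitude may be off by as much as 0.0001°.
Parallels shrink by cos φ, so at 42.2051° a degree of longitude is 111000 × 0.7407 ≈ 82222.7 m.
Maximum E–W displacement: 0.0001 × 82222.7 = 8.22227 m.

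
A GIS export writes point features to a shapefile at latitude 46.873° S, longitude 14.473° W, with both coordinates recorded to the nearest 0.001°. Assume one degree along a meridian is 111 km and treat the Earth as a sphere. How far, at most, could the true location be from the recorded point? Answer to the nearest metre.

67 metres

Rounding to 3 decimal places leaves each coordinate within ±0.0005° of the true value.
North–south component: 0.0005° × 111000 = 55.5 m.
E–W at 46.873°: 0.0005° × 111000 × cos 46.873° = 0.0005 × 111000 × 0.6836 ≈ 37.9408 m.
Combining orthogonally: (55.5² + 37.9408²)^½ ≈ 67.2291 m.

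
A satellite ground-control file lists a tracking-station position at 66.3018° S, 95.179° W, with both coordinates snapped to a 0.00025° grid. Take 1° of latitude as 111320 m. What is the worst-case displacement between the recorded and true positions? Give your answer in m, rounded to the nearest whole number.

With a 0.00025° grid the true value lies within half a step, ±0.00025°/2 = ±0.000125°, of the stored one.
Latitude error → 0.000125 × 111320 = 13.915 m along the meridian.
Longitude error → 0.000125 × 111320 × cos 66.3018° = 0.000125 × 111320 × 0.4019 ≈ 5.5927 m.
The two errors are perpendicular, so the maximum displacement is √(13.915² + 5.5927²) ≈ 14.9969 m.

15 m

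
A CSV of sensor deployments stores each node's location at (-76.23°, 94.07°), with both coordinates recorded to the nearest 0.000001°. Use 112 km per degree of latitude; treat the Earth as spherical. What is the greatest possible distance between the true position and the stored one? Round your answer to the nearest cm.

Rounding to 6 decimal places leaves each coordinate within ±5e-07° of the true value.
North–south component: 5e-07° × 112000 = 0.056 m.
East–west component at 76.23°: 5e-07° × 112000 × cos 76.23° ≈ 5e-07 × 26658.8 ≈ 0.0133294 m.
Worst case both components are at the extreme and orthogonal: √(0.056² + 0.0133294²) ≈ 0.0575645 m.
That is 0.0575645 m = 5.7565 cm.

6 cm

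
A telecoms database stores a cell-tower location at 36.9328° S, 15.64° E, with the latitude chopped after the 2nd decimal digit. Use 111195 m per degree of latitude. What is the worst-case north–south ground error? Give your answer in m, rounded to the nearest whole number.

1112 m

Truncating at 2 decimal places can drop up to a full unit in the last place, so the latitude may be off by as much as 0.01°.
So the N–S error is at most 0.01 × 111195 = 1111.95 m.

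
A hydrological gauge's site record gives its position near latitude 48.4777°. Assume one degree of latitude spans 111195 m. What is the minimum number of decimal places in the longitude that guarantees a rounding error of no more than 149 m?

At 48.4777° one degree of longitude covers 111195 × cos 48.4777° ≈ 111195 × 0.6629 ≈ 73712.4 m.
Rounding to N decimal places gives at most 0.5 × 10⁻ᴺ degrees of error, i.e. 0.5 × 10⁻ᴺ × 73712.4 m.
Setting 36856.2 × 10⁻ᴺ ≤ 149 gives 10ᴺ ≥ 247.4, i.e. N ≥ 2.39.
N = 2 would give 369 m (too coarse); N = 3 gives 36.9 m ≤ 149 m.

3 decimal places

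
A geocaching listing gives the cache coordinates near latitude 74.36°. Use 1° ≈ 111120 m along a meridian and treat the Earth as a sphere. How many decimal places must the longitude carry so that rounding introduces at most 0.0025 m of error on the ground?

7 decimal places

At 74.36° one degree of longitude covers 111120 × cos 74.36° ≈ 111120 × 0.2696 ≈ 29957.1 m.
N decimal places → at most half a unit in the last place, 0.5 × 10⁻ᴺ° = 29957.1/2 × 10⁻ᴺ m.
Setting 14978.5 × 10⁻ᴺ ≤ 0.0025 gives 10ᴺ ≥ 5.991e+06, i.e. N ≥ 6.78.
N = 6 would give 0.015 m (too coarse); N = 7 gives 0.0015 m ≤ 0.0025 m.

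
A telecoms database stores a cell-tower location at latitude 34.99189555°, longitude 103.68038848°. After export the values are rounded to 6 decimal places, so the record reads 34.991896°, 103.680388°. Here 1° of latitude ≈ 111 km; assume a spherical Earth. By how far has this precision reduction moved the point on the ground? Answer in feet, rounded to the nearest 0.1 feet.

0.2 feet

Δlat = 34.99189555 − 34.991896 = -0.00000045°; Δlon = 103.68038848 − 103.680388 = +0.00000048°.
North–south shift: -0.00000045 × 111000 = -0.04995 m.
East–west at this latitude: 0.00000048° × 111000 × cos 34.9919° ≈ 0.00000048 × 90934.9 = 0.0436487 m.
Hypotenuse of the two orthogonal shifts: √(0.04995² + 0.0436487²) = 0.0663341 m.
Converting: 0.0663341 m × 3.2808 ft/m ≈ 0.21763 ft.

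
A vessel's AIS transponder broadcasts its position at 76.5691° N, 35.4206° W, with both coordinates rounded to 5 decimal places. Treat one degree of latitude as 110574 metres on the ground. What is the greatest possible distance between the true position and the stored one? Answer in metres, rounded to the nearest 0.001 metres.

0.568 metres

Rounding to 5 decimal places leaves each coordinate within ±5e-06° of the true value.
Latitude error → 5e-06 × 110574 = 0.55287 m along the meridian.
E–W at 76.5691°: 5e-06° × 110574 × cos 76.5691° = 5e-06 × 110574 × 0.2323 ≈ 0.128416 m.
Combining orthogonally: (0.55287² + 0.128416²)^½ ≈ 0.567588 m.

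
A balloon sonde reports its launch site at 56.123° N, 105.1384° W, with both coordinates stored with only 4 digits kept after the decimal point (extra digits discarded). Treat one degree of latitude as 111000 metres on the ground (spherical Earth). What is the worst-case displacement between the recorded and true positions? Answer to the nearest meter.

Truncating at 4 decimal places can drop up to a full unit in the last place, so each coordinate may be off by as much as 0.0001°.
N–S: 0.0001° × 111000 m/° = 11.1 m.
E–W at 56.123°: 0.0001° × 111000 × cos 56.123° = 0.0001 × 111000 × 0.5574 ≈ 6.18727 m.
The two errors are perpendicular, so the maximum displacement is √(11.1² + 6.18727²) ≈ 12.708 m.

13 meters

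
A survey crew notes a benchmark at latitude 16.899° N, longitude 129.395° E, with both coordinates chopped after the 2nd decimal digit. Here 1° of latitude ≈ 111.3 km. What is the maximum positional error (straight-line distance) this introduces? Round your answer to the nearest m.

Truncating at 2 decimal places can drop up to a full unit in the last place, so each coordinate may be off by as much as 0.01°.
N–S: 0.01° × 111300 m/° = 1113 m.
E–W at 16.899°: 0.01° × 111300 × cos 16.899° = 0.01 × 111300 × 0.9568 ≈ 1064.94 m.
Worst case both components are at the extreme and orthogonal: √(1113² + 1064.94²) ≈ 1540.41 m.

1540 m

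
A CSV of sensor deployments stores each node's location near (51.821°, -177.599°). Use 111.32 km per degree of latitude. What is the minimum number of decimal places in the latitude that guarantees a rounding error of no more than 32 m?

4

One degree of latitude covers 111320 m.
N decimal places → at most half a unit in the last place, 0.5 × 10⁻ᴺ° = 111320/2 × 10⁻ᴺ m.
Need 0.5 × 111320 × 10⁻ᴺ ≤ 32 → 10⁻ᴺ ≤ 5.749e-04, so N ≥ 3.24.
So 4 decimal places suffice (5.57 m); 3 would allow up to 55.7 m.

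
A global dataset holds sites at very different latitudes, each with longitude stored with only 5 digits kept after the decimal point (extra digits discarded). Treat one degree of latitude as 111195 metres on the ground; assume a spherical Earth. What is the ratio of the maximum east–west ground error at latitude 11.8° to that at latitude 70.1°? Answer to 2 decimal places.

2.88

Truncating at 5 decimal places can drop up to a full unit in the last place, so the longitude may be off by as much as 1e-05°.
At 11.8°: 1e-05° × 111195 × cos 11.8° = 1e-05 × 111195 × 0.9789 ≈ 1.0885 m.
At 70.1°: 1e-05° × 111195 × cos 70.1° = 1e-05 × 111195 × 0.3404 ≈ 0.37849 m.
Ratio: 1.0885 / 0.37849 = cos 11.8° / cos 70.1° ≈ 2.8758.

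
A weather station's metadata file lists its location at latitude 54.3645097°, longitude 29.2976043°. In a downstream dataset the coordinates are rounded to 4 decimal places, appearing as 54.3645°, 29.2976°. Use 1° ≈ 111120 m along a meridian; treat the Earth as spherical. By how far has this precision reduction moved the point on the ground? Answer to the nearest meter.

1 meters

Δlat = 54.3645097 − 54.3645 = +0.0000097°; Δlon = 29.2976043 − 29.2976 = +0.0000043°.
North–south shift: 0.0000097 × 111120 = 1.07786 m.
East–west at this latitude: 0.0000043° × 111120 × cos 54.3645° ≈ 0.0000043 × 64741.5 = 0.278388 m.
Combined displacement = (1.07786² + 0.278388²)^½ ≈ 1.11323 m.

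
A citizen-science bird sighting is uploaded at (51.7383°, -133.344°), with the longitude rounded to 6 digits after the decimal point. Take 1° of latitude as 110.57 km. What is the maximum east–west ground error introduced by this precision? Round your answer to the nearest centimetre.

3 centimetres

Rounding to 6 decimal places leaves the longitude within ±5e-07° of the true value.
One degree of longitude at 51.7383° is 110570 × cos 51.7383° ≈ 110570 × 0.6193 = 68470.9 m.
So at most 5e-07° × 68470.9 ≈ 0.0342355 m east–west.
That is 0.0342355 m = 3.4235 cm.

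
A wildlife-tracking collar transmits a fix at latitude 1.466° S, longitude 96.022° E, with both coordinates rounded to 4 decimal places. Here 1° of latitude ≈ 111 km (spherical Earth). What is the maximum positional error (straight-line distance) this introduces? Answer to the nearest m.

8 m

Rounding to 4 decimal places leaves each coordinate within ±5e-05° of the true value.
Latitude error → 5e-05 × 111000 = 5.55 m along the meridian.
E–W at 1.466°: 5e-05° × 111000 × cos 1.466° = 5e-05 × 111000 × 0.9997 ≈ 5.54818 m.
Combining orthogonally: (5.55² + 5.54818²)^½ ≈ 7.8476 m.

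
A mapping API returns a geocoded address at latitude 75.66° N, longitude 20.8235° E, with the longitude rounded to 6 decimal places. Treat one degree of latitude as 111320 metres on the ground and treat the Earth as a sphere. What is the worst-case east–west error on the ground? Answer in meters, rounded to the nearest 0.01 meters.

Rounding to 6 decimal places leaves the longitude within ±5e-07° of the true value.
At latitude 75.66° a degree of longitude spans 111320 m × cos 75.66° = 111320 × 0.2477 ≈ 27571.2 m.
East–west error: 5e-07° × 27571.2 m/° ≈ 0.0137856 m.

0.01 meters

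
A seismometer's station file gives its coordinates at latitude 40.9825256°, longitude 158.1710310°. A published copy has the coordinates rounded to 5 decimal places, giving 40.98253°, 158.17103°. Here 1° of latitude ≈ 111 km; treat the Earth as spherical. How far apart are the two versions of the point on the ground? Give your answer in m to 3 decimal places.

The latitude changed by -0.0000044° and the longitude by +0.0000010°.
North–south shift: -0.0000044 × 111000 = -0.4884 m.
E–W at 40.9825°: 0.0000010° × 111000 × cos 40.9825° = 0.0000010 × 111000 × 0.7549 ≈ 0.083795 m.
Combined displacement = (0.4884² + 0.083795²)^½ ≈ 0.495536 m.

0.496 m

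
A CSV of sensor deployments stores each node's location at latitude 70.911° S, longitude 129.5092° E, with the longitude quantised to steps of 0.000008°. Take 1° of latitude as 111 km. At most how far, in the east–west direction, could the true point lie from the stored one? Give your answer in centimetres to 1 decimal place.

With a 0.000008° grid the true value lies within half a step, ±0.000008°/2 = ±4e-06°, of the stored one.
One degree of longitude at 70.911° is 111000 × cos 70.911° ≈ 111000 × 0.3270 = 36301 m.
So at most 4e-06° × 36301 ≈ 0.145204 m east–west.
That is 0.145204 m = 14.52 cm.

14.5 centimetres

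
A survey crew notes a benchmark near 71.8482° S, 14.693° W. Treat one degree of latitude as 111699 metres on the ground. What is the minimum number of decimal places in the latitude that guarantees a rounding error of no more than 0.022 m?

One degree of latitude covers 111699 m.
With N decimal places the half-ulp bound is 0.5·10⁻ᴺ°, or 0.5·10⁻ᴺ × 111699 m on the ground.
Need 0.5 × 111699 × 10⁻ᴺ ≤ 0.022 → 10⁻ᴺ ≤ 3.939e-07, so N ≥ 6.40.
N = 6 would give 0.0558 m (too coarse); N = 7 gives 0.00558 m ≤ 0.022 m.

7 decimal places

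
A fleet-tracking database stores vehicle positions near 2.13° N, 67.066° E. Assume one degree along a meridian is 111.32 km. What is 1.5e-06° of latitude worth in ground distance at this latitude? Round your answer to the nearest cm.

17 cm

1.5e-06° × 111320 m/° = 0.16698 m.
That is 0.16698 m = 16.698 cm.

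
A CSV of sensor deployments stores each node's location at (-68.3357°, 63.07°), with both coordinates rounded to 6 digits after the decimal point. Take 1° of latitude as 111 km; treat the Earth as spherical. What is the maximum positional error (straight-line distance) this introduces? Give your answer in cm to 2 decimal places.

Rounding to 6 decimal places leaves each coordinate within ±5e-07° of the true value.
N–S: 5e-07° × 111000 m/° = 0.0555 m.
Longitude error → 5e-07 × 111000 × cos 68.3357° = 5e-07 × 111000 × 0.3692 ≈ 0.0204888 m.
The two errors are perpendicular, so the maximum displacement is √(0.0555² + 0.0204888²) ≈ 0.0591611 m.
That is 0.0591611 m = 5.9161 cm.

5.92 cm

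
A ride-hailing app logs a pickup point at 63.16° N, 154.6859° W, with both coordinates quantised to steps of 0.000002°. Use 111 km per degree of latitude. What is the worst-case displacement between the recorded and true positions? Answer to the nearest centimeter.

12 centimeters

With a 0.000002° grid the true value lies within half a step, ±0.000002°/2 = ±1e-06°, of the stored one.
Latitude error → 1e-06 × 111000 = 0.111 m along the meridian.
E–W at 63.16°: 1e-06° × 111000 × cos 63.16° = 1e-06 × 111000 × 0.4515 ≈ 0.0501166 m.
The two errors are perpendicular, so the maximum displacement is √(0.111² + 0.0501166²) ≈ 0.121789 m.
That is 0.121789 m = 12.179 cm.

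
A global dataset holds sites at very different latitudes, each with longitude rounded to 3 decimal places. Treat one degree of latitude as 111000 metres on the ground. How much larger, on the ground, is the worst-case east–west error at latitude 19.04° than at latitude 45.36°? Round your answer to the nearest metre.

Rounding to 3 decimal places leaves the longitude within ±0.0005° of the true value.
At 19.04°: 0.0005° × 111000 × cos 19.04° = 0.0005 × 111000 × 0.9453 ≈ 52.464 m.
At 45.36°: 0.0005° × 111000 × cos 45.36° = 0.0005 × 111000 × 0.7026 ≈ 38.997 m.
Difference: 52.464 − 38.997 = 13.467 m.

13 metres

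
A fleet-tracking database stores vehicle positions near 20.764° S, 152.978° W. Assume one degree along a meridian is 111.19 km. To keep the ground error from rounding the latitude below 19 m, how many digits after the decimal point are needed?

4

One degree of latitude covers 111190 m.
With N decimal places the half-ulp bound is 0.5·10⁻ᴺ°, or 0.5·10⁻ᴺ × 111190 m on the ground.
Need 0.5 × 111190 × 10⁻ᴺ ≤ 19 → 10⁻ᴺ ≤ 3.418e-04, so N ≥ 3.47.
At 3 places the error can reach 55.6 m, but 4 places keeps it to 5.56 m.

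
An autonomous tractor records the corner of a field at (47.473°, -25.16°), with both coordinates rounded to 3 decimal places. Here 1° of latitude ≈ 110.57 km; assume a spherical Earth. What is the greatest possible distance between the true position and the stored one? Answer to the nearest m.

67 m

Rounding to 3 decimal places leaves each coordinate within ±0.0005° of the true value.
North–south component: 0.0005° × 110570 = 55.285 m.
East–west component at 47.473°: 0.0005° × 110570 × cos 47.473° ≈ 0.0005 × 74738.4 ≈ 37.3692 m.
The two errors are perpendicular, so the maximum displacement is √(55.285² + 37.3692²) ≈ 66.73 m.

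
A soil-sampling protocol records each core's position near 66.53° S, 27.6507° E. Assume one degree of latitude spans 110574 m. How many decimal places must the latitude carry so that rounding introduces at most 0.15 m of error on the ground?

6 decimal places

One degree of latitude covers 110574 m.
N decimal places → at most half a unit in the last place, 0.5 × 10⁻ᴺ° = 110574/2 × 10⁻ᴺ m.
Need 0.5 × 110574 × 10⁻ᴺ ≤ 0.15 → 10⁻ᴺ ≤ 2.713e-06, so N ≥ 5.57.
At 5 places the error can reach 0.553 m, but 6 places keeps it to 0.0553 m.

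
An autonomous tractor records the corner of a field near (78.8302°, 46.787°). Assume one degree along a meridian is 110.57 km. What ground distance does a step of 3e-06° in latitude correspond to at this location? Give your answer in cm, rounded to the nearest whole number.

33 cm

3e-06° × 110570 m/° = 0.33171 m.
That is 0.33171 m = 33.171 cm.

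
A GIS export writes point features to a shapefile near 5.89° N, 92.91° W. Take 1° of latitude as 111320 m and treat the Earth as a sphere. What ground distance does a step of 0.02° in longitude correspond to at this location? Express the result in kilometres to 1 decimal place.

One degree of longitude here spans 111320 × cos 5.89° = 111320 × 0.9947 ≈ 110732 m; 0.02° of that is 2214.65 m.
That is 2214.65 m = 2.2146 km.

2.2 kilometres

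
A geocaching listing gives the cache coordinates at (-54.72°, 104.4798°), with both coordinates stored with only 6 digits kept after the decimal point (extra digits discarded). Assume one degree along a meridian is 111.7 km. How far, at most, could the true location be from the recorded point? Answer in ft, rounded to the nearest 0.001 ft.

0.423 ft

Truncating at 6 decimal places can drop up to a full unit in the last place, so each coordinate may be off by as much as 1e-06°.
N–S: 1e-06° × 111700 m/° = 0.1117 m.
East–west component at 54.72°: 1e-06° × 111700 × cos 54.72° ≈ 1e-06 × 64514.9 ≈ 0.0645149 m.
Combining orthogonally: (0.1117² + 0.0645149²)^½ ≈ 0.128992 m.
Converting: 0.128992 m × 3.2808 ft/m ≈ 0.4232 ft.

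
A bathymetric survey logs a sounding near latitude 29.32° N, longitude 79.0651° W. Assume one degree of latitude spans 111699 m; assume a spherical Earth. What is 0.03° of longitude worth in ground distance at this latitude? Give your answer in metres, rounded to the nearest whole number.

0.03° of longitude at 29.32° is 0.03 × 111699 × cos 29.32° ≈ 0.03 × 97390.2 = 2921.71 m.

2922 metres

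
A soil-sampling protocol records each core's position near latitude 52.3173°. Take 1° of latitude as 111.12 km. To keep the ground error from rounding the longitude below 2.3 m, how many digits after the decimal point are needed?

5 decimal places

At 52.3173° one degree of longitude covers 111120 × cos 52.3173° ≈ 111120 × 0.6113 ≈ 67926.3 m.
With N decimal places the half-ulp bound is 0.5·10⁻ᴺ°, or 0.5·10⁻ᴺ × 67926.3 m on the ground.
Need 0.5 × 67926.3 × 10⁻ᴺ ≤ 2.3 → 10⁻ᴺ ≤ 6.772e-05, so N ≥ 4.17.
So 5 decimal places suffice (0.34 m); 4 would allow up to 3.4 m.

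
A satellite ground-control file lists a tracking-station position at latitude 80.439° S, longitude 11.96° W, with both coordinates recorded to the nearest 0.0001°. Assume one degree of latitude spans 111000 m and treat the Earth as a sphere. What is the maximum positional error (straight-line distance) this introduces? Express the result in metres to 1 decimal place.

5.6 metres

Rounding to 4 decimal places leaves each coordinate within ±5e-05° of the true value.
Latitude error → 5e-05 × 111000 = 5.55 m along the meridian.
E–W at 80.439°: 5e-05° × 111000 × cos 80.439° = 5e-05 × 111000 × 0.1661 ≈ 0.921841 m.
Combining orthogonally: (5.55² + 0.921841²)^½ ≈ 5.62604 m.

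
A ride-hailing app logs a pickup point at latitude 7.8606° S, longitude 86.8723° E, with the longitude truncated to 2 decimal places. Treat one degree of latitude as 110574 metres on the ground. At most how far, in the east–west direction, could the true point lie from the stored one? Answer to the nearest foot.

3594 feet

Truncating at 2 decimal places can drop up to a full unit in the last place, so the longitude may be off by as much as 0.01°.
Parallels shrink by cos φ, so at 7.8606° a degree of longitude is 110574 × 0.9906 ≈ 109535 m.
East–west error: 0.01° × 109535 m/° ≈ 1095.35 m.
Converting: 1095.35 m × 3.2808 ft/m ≈ 3593.7 ft.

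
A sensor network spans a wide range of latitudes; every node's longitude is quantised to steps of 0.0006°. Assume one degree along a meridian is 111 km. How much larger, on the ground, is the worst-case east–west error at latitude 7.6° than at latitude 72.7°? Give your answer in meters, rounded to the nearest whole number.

With a 0.0006° grid the true value lies within half a step, ±0.0006°/2 = ±0.0003°, of the stored one.
At 7.6°: 0.0003° × 111000 × cos 7.6° = 0.0003 × 111000 × 0.9912 ≈ 33.007 m.
At 72.7°: 0.0003° × 111000 × cos 72.7° = 0.0003 × 111000 × 0.2974 ≈ 9.9026 m.
So the lower-latitude error exceeds the higher by 33.007 − 9.9026 = 23.105 m.

23 meters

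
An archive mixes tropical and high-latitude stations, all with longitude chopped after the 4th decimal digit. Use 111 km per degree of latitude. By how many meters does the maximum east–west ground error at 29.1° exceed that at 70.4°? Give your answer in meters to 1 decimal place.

Truncating at 4 decimal places can drop up to a full unit in the last place, so the longitude may be off by as much as 0.0001°.
At 29.1°: 0.0001° × 111000 × cos 29.1° = 0.0001 × 111000 × 0.8738 ≈ 9.6989 m.
Error at 70.4° = 0.0001° × 111000 × cos 70.4° ≈ 11.1 × 0.3355 = 3.7235 m.
So the lower-latitude error exceeds the higher by 9.6989 − 3.7235 = 5.9754 m.

6.0 meters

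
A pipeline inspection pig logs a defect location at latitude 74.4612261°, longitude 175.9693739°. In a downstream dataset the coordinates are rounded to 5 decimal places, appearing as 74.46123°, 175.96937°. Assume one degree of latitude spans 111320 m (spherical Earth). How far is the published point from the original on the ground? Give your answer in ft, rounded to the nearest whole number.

The latitude changed by -0.0000039° and the longitude by +0.0000039°.
N–S: -0.0000039° × 111320 m/° = -0.434148 m.
E–W at 74.4612°: 0.0000039° × 111320 × cos 74.4612° = 0.0000039 × 111320 × 0.2679 ≈ 0.116304 m.
Distance: √(0.434148² + 0.116304²) ≈ 0.449456 m.
Converting: 0.449456 m × 3.2808 ft/m ≈ 1.4746 ft.

1 ft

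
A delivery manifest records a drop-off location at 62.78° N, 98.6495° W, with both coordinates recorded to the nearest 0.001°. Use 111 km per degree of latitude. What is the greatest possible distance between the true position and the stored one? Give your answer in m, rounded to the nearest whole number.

61 m

Rounding to 3 decimal places leaves each coordinate within ±0.0005° of the true value.
N–S: 0.0005° × 111000 m/° = 55.5 m.
E–W at 62.78°: 0.0005° × 111000 × cos 62.78° = 0.0005 × 111000 × 0.4574 ≈ 25.3862 m.
Combining orthogonally: (55.5² + 25.3862²)^½ ≈ 61.0304 m.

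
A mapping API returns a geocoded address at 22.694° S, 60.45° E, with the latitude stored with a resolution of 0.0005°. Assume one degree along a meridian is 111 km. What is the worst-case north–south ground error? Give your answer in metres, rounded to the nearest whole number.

With a 0.0005° grid the true value lies within half a step, ±0.0005°/2 = ±0.00025°, of the stored one.
North–south distance: 0.00025° × 111000 m/° = 27.75 m.

28 metres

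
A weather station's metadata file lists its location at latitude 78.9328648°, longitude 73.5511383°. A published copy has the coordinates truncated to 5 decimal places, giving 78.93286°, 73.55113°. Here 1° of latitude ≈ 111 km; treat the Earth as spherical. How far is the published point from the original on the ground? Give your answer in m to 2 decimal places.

0.56 m

Δlat = 78.9328648 − 78.93286 = +0.0000048°; Δlon = 73.5511383 − 73.55113 = +0.0000083°.
N–S: 0.0000048° × 111000 m/° = 0.5328 m.
E–W at 78.9329°: 0.0000083° × 111000 × cos 78.9329° = 0.0000083 × 111000 × 0.1920 ≈ 0.176852 m.
Hypotenuse of the two orthogonal shifts: √(0.5328² + 0.176852²) = 0.561384 m.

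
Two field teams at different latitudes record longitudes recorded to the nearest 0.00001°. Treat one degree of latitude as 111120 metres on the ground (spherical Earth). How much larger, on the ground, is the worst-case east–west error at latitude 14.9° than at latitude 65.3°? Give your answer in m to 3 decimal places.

0.305 m

Rounding to 5 decimal places leaves the longitude within ±5e-06° of the true value.
Error at 14.9° = 5e-06° × 111120 × cos 14.9° ≈ 0.5556 × 0.9664 = 0.53692 m.
At 65.3°: 5e-06° × 111120 × cos 65.3° = 5e-06 × 111120 × 0.4179 ≈ 0.23217 m.
So the lower-latitude error exceeds the higher by 0.53692 − 0.23217 = 0.30475 m.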